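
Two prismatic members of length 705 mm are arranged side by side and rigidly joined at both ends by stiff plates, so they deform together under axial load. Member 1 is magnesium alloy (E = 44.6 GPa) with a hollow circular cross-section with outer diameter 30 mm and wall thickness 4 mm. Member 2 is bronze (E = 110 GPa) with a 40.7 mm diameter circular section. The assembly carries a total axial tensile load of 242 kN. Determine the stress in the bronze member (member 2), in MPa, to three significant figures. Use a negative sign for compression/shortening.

A_1 = 326.7 mm².
A_2 = 1301 mm².
Equal strain + equilibrium ⇒ each member carries load in proportion to AE: A₁E₁ = 14570000 N, A₂E₂ = 143100000 N, ΣAE = 157700000 N.
σ₂ = P·E₂/ΣAE = 242000·110000/157700000 = 168.8 MPa.

169 MPa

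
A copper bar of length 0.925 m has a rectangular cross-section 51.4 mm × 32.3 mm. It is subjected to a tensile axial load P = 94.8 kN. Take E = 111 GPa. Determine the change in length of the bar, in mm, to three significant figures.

0.476 mm

A = 1660 mm².
δ_mech = NL/(AE) = 94800·925/(1660·111000) = 0.4758 mm.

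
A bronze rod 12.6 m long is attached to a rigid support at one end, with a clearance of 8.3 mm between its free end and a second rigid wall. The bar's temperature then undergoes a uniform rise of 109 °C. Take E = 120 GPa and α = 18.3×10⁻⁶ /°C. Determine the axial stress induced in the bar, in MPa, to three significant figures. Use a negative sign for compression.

-160 MPa

Free thermal expansion αLΔT = 18.3e-6 · 12600 · 109 = 25.13 mm.
The walls engage after the gap closes; constrained expansion = 25.13 − 8.3 = 16.83 mm.
The walls impose strain ε = −(16.83)/12600 = -1.3360e-03; σ = Eε = 120000 · -1.3360e-03 = -160.3 MPa.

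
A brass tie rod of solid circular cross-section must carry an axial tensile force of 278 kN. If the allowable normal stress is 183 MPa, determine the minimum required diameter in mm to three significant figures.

44.0 mm

Required area A ≥ P/σ_allow = 278000/183 = 1519 mm².
For a solid circular section, d ≥ √(4A/π) = 43.98 mm.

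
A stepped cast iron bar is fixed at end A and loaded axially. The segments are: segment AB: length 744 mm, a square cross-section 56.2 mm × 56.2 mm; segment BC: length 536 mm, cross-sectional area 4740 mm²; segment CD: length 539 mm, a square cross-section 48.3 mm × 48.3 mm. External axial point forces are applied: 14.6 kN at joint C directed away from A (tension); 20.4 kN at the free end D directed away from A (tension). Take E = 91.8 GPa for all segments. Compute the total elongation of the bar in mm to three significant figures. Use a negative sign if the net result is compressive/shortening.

0.184 mm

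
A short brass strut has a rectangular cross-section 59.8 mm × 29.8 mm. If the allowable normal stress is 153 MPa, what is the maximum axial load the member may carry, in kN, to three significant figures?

273 kN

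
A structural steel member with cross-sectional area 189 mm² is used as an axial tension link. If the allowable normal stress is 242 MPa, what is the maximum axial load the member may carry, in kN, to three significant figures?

45.7 kN

P_max = σ_allow · A = 242 · 189 = 45740 N = 45.74 kN.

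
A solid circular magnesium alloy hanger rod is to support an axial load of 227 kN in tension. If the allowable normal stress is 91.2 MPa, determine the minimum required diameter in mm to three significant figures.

Required area A ≥ P/σ_allow = 227000/91.2 = 2489 mm².
For a solid circular section, d ≥ √(4A/π) = 56.3 mm.

56.3 mm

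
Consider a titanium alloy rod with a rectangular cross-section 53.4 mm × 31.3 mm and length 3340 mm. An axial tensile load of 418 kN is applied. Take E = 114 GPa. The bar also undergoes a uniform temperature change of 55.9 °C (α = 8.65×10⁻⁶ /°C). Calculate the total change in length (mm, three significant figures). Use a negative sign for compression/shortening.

8.94 mm

A = 1671 mm².
δ_mech = NL/(AE) = 418000·3340/(1671·114000) = 7.327 mm.
δ_thermal = αLΔT = 8.65e-6·3340·55.9 = 1.615 mm.
δ = δ_mech + δ_thermal = 8.942 mm.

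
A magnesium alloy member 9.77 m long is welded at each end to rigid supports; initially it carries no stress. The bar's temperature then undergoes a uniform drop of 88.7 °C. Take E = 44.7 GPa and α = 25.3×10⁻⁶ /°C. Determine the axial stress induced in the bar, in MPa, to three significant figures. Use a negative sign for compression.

100 MPa

Free thermal expansion αLΔT = 25.3e-6 · 9770 · -88.7 = -21.92 mm.
The walls impose strain ε = −(-21.92)/9770 = 2.2441e-03; σ = Eε = 44700 · 2.2441e-03 = 100.3 MPa.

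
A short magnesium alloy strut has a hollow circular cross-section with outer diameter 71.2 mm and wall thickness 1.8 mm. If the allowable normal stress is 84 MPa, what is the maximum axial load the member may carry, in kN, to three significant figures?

33.0 kN

A = 392.4 mm².
P_max = σ_allow · A = 84 · 392.4 = 32970 N = 32.97 kN.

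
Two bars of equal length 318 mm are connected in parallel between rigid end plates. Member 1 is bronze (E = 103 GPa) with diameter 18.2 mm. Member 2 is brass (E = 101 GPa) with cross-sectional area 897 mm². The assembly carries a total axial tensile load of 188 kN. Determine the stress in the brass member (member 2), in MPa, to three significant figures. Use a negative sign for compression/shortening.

162 MPa

A_1 = 260.2 mm².
Equal strain + equilibrium ⇒ each member carries load in proportion to AE: A₁E₁ = 26800000 N, A₂E₂ = 90600000 N, ΣAE = 117400000 N.
σ₂ = P·E₂/ΣAE = 188000·101000/117400000 = 161.7 MPa.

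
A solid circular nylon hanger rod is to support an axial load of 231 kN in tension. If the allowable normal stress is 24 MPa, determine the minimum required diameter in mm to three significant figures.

111 mm

Required area A ≥ P/σ_allow = 231000/24 = 9625 mm².
For a solid circular section, d ≥ √(4A/π) = 110.7 mm.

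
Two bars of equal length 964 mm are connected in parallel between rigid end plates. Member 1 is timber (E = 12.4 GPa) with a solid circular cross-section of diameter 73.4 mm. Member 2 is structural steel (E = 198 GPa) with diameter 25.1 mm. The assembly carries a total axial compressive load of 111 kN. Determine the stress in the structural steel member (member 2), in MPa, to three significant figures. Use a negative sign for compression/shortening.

A_1 = 4231 mm².
A_2 = 494.8 mm².
Equal strain + equilibrium ⇒ each member carries load in proportion to AE: A₁E₁ = 52470000 N, A₂E₂ = 97970000 N, ΣAE = 150400000 N.
σ₂ = P·E₂/ΣAE = -111000·198000/150400000 = -146.1 MPa.

-146 MPa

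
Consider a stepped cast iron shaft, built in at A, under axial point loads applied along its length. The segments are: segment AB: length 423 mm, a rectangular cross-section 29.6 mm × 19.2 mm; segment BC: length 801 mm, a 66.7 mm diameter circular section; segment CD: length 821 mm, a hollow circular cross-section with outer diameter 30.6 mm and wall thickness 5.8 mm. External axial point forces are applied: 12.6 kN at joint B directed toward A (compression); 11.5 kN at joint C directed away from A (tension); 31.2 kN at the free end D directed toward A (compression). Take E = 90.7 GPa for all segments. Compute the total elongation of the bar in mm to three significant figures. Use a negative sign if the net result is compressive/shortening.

-0.940 mm

Internal axial forces (sectioning from the free end, tension +): N_CD = -31.2 kN, N_BC = -19.7 kN, N_AB = -32.3 kN.
A_AB = 568.3 mm².
A_BC = 3494 mm².
A_CD = 451.9 mm².
δ_AB = -32300·423/(568.3·90700) = -0.2651 mm
δ_BC = -19700·801/(3494·90700) = -0.04979 mm
δ_CD = -31200·821/(451.9·90700) = -0.625 mm
δ = Σδ_i = -0.9398 mm.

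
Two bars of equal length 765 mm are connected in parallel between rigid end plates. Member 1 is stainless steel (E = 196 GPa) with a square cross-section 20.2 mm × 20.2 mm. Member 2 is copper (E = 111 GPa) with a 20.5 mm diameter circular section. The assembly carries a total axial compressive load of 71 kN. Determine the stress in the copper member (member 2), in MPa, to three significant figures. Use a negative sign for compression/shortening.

-67.6 MPa

A_1 = 408 mm².
A_2 = 330.1 mm².
Equal strain + equilibrium ⇒ each member carries load in proportion to AE: A₁E₁ = 79980000 N, A₂E₂ = 36640000 N, ΣAE = 116600000 N.
σ₂ = P·E₂/ΣAE = -71000·111000/116600000 = -67.58 MPa.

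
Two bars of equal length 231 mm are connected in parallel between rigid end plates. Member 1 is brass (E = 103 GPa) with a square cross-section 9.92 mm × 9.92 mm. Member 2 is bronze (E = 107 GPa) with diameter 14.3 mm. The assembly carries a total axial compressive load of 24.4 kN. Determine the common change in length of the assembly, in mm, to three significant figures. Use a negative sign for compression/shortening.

-0.206 mm

A_1 = 98.41 mm².
A_2 = 160.6 mm².
Equal strain + equilibrium ⇒ each member carries load in proportion to AE: A₁E₁ = 10140000 N, A₂E₂ = 17180000 N, ΣAE = 27320000 N.
δ = PL/ΣAE = -24400·231/27320000 = -0.2063 mm.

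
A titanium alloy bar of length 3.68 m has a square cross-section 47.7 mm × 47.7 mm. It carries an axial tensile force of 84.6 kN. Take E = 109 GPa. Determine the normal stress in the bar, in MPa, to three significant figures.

A = 2275 mm².
σ = N/A = 84600/2275 = 37.18 MPa.

37.2 MPa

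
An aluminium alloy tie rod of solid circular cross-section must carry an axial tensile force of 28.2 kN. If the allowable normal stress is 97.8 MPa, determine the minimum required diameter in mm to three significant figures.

19.2 mm

Required area A ≥ P/σ_allow = 28200/97.8 = 288.3 mm².
For a solid circular section, d ≥ √(4A/π) = 19.16 mm.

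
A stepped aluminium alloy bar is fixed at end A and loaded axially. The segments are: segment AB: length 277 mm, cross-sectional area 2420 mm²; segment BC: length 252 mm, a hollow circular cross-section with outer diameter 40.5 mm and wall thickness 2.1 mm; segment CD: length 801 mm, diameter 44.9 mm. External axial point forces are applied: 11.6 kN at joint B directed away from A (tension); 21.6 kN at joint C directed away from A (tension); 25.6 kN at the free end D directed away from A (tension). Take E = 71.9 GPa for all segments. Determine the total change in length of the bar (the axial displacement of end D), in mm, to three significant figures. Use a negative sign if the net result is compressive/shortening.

0.927 mm

Internal axial forces (sectioning from the free end, tension +): N_CD = 25.6 kN, N_BC = 47.2 kN, N_AB = 58.8 kN.
A_BC = 253.3 mm².
A_CD = 1583 mm².
δ_AB = 58800·277/(2420·71900) = 0.09361 mm
δ_BC = 47200·252/(253.3·71900) = 0.653 mm
δ_CD = 25600·801/(1583·71900) = 0.1801 mm
δ = Σδ_i = 0.9267 mm.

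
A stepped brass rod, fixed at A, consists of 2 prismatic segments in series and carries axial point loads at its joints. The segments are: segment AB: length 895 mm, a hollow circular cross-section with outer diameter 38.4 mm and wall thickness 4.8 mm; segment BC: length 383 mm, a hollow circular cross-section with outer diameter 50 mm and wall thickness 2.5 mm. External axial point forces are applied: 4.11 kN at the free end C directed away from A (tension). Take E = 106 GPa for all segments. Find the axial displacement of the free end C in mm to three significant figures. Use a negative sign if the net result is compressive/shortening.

Internal axial forces (sectioning from the free end, tension +): N_BC = 4.11 kN, N_AB = 4.11 kN.
A_AB = 506.7 mm².
A_BC = 373.1 mm².
δ_AB = 4110·895/(506.7·106000) = 0.06849 mm
δ_BC = 4110·383/(373.1·106000) = 0.03981 mm
δ = Σδ_i = 0.1083 mm.

0.108 mm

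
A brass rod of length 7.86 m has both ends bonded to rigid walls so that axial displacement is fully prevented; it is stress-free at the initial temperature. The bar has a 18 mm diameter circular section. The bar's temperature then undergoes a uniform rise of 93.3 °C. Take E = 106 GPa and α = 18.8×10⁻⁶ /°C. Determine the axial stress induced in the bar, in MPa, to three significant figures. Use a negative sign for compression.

Free thermal expansion αLΔT = 18.8e-6 · 7860 · 93.3 = 13.79 mm.
The walls impose strain ε = −(13.79)/7860 = -1.7540e-03; σ = Eε = 106000 · -1.7540e-03 = -185.9 MPa.

-186 MPa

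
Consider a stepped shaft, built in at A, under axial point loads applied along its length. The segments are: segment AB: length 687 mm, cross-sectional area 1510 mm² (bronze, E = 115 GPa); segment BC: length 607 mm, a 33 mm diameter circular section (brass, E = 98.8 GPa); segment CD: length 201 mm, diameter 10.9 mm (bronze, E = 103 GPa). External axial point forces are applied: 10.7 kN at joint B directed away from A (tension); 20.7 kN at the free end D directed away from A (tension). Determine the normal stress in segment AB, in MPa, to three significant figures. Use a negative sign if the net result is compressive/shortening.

Internal axial forces (sectioning from the free end, tension +): N_CD = 20.7 kN, N_BC = 20.7 kN, N_AB = 31.4 kN.
σ_AB = N_AB/A_AB = 31400/1510 = 20.79 MPa.

20.8 MPa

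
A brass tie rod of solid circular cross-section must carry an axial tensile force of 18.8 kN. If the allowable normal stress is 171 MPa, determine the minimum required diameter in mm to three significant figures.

Required area A ≥ P/σ_allow = 18800/171 = 109.9 mm².
For a solid circular section, d ≥ √(4A/π) = 11.83 mm.

11.8 mm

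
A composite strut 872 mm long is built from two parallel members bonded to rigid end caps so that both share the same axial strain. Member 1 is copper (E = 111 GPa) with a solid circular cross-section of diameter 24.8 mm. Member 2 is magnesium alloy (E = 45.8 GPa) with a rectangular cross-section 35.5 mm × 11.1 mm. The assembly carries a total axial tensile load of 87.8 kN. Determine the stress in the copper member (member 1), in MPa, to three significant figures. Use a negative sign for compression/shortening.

136 MPa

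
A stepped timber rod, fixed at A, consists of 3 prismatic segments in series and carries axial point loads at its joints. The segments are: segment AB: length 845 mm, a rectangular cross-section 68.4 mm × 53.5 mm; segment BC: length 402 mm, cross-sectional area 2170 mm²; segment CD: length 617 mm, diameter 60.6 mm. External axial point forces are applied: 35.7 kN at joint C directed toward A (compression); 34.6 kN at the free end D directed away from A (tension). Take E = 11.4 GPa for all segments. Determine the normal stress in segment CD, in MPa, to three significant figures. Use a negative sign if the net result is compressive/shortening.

Internal axial forces (sectioning from the free end, tension +): N_CD = 34.6 kN, N_BC = -1.1 kN, N_AB = -1.1 kN.
A_CD = 2884 mm².
σ_CD = N_CD/A_CD = 34600/2884 = 12 MPa.

12.0 MPa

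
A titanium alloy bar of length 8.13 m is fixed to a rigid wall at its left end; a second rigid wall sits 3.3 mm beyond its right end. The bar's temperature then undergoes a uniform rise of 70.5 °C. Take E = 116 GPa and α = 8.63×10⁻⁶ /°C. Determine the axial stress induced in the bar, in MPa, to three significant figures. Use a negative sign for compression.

Free thermal expansion αLΔT = 8.63e-6 · 8130 · 70.5 = 4.946 mm.
The walls engage after the gap closes; constrained expansion = 4.946 − 3.3 = 1.646 mm.
The walls impose strain ε = −(1.646)/8130 = -2.0251e-04; σ = Eε = 116000 · -2.0251e-04 = -23.49 MPa.

-23.5 MPa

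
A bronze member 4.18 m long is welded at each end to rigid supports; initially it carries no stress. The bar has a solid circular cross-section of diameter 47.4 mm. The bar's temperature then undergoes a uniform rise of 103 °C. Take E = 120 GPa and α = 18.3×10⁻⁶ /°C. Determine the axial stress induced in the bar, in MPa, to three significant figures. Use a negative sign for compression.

Free thermal expansion αLΔT = 18.3e-6 · 4180 · 103 = 7.879 mm.
The walls impose strain ε = −(7.879)/4180 = -1.8849e-03; σ = Eε = 120000 · -1.8849e-03 = -226.2 MPa.

-226 MPa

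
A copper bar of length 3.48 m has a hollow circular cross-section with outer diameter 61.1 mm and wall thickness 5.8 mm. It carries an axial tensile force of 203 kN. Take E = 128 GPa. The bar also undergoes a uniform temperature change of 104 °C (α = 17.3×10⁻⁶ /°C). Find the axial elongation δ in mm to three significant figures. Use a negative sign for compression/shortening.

A = 1008 mm².
δ_mech = NL/(AE) = 203000·3480/(1008·128000) = 5.477 mm.
δ_thermal = αLΔT = 17.3e-6·3480·104 = 6.261 mm.
δ = δ_mech + δ_thermal = 11.74 mm.

11.7 mm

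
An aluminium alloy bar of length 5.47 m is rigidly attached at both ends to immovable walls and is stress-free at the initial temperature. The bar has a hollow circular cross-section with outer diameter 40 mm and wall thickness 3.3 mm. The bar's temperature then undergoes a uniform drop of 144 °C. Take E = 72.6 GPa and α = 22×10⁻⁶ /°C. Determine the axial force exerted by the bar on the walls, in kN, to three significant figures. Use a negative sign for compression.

87.5 kN

Free thermal expansion αLΔT = 22e-6 · 5470 · -144 = -17.33 mm.
The walls impose strain ε = −(-17.33)/5470 = 3.1680e-03; σ = Eε = 72600 · 3.1680e-03 = 230 MPa.
Wall reaction R = σ·A = 230·380.5 = 87510 N = 87.51 kN.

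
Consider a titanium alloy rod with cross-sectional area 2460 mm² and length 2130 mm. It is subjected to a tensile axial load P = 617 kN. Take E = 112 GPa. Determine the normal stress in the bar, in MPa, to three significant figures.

251 MPa

σ = N/A = 617000/2460 = 250.8 MPa.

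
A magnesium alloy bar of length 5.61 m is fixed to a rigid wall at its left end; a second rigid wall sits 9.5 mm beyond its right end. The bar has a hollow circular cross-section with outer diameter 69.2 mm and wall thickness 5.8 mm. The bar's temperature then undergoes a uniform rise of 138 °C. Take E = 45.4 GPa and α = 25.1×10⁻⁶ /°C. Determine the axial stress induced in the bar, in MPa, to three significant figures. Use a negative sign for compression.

Free thermal expansion αLΔT = 25.1e-6 · 5610 · 138 = 19.43 mm.
The walls engage after the gap closes; constrained expansion = 19.43 − 9.5 = 9.932 mm.
The walls impose strain ε = −(9.932)/5610 = -1.7704e-03; σ = Eε = 45400 · -1.7704e-03 = -80.38 MPa.

-80.4 MPa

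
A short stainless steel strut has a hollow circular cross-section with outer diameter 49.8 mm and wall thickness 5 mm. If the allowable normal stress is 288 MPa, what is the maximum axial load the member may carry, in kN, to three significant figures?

203 kN

A = 703.7 mm².
P_max = σ_allow · A = 288 · 703.7 = 202700 N = 202.7 kN.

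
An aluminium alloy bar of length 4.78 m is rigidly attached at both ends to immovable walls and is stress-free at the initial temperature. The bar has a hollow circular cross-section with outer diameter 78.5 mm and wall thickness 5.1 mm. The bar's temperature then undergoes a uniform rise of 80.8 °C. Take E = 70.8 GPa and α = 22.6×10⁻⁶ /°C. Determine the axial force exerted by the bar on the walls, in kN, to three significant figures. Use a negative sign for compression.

-152 kN

Free thermal expansion αLΔT = 22.6e-6 · 4780 · 80.8 = 8.729 mm.
The walls impose strain ε = −(8.729)/4780 = -1.8261e-03; σ = Eε = 70800 · -1.8261e-03 = -129.3 MPa.
Wall reaction R = σ·A = -129.3·1176 = -152000 N = -152 kN.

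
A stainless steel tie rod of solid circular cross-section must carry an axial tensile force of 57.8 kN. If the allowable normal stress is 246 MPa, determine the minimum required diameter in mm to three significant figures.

Required area A ≥ P/σ_allow = 57800/246 = 235 mm².
For a solid circular section, d ≥ √(4A/π) = 17.3 mm.

17.3 mm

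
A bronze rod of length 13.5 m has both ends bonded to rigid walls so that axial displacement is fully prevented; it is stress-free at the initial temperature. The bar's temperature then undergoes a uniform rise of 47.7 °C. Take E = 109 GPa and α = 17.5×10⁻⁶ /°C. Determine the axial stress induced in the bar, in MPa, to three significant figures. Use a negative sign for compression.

-91.0 MPa

Free thermal expansion αLΔT = 17.5e-6 · 13500 · 47.7 = 11.27 mm.
The walls impose strain ε = −(11.27)/13500 = -8.3475e-04; σ = Eε = 109000 · -8.3475e-04 = -90.99 MPa.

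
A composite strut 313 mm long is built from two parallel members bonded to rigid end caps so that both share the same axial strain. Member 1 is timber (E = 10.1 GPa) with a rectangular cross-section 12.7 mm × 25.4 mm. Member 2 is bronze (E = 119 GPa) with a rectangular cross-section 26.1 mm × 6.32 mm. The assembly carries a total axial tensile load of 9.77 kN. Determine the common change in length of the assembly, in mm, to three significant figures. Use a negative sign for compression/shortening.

A_1 = 322.6 mm².
A_2 = 165 mm².
Equal strain + equilibrium ⇒ each member carries load in proportion to AE: A₁E₁ = 3258000 N, A₂E₂ = 19630000 N, ΣAE = 22890000 N.
δ = PL/ΣAE = 9770·313/22890000 = 0.1336 mm.

0.134 mm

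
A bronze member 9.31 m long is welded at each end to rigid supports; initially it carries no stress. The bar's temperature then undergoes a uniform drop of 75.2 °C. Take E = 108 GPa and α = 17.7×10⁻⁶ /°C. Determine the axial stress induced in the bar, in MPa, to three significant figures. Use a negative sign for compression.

144 MPa

Free thermal expansion αLΔT = 17.7e-6 · 9310 · -75.2 = -12.39 mm.
The walls impose strain ε = −(-12.39)/9310 = 1.3310e-03; σ = Eε = 108000 · 1.3310e-03 = 143.8 MPa.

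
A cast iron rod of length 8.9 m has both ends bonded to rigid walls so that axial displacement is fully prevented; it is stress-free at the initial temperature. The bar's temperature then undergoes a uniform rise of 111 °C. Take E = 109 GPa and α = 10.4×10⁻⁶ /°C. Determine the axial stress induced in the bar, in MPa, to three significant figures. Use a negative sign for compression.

Free thermal expansion αLΔT = 10.4e-6 · 8900 · 111 = 10.27 mm.
The walls impose strain ε = −(10.27)/8900 = -1.1544e-03; σ = Eε = 109000 · -1.1544e-03 = -125.8 MPa.

-126 MPa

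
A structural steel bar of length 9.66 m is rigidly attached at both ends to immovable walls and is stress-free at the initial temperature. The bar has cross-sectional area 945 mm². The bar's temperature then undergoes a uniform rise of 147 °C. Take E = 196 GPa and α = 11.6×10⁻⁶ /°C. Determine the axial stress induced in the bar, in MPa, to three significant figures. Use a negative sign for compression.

-334 MPa

Free thermal expansion αLΔT = 11.6e-6 · 9660 · 147 = 16.47 mm.
The walls impose strain ε = −(16.47)/9660 = -1.7052e-03; σ = Eε = 196000 · -1.7052e-03 = -334.2 MPa.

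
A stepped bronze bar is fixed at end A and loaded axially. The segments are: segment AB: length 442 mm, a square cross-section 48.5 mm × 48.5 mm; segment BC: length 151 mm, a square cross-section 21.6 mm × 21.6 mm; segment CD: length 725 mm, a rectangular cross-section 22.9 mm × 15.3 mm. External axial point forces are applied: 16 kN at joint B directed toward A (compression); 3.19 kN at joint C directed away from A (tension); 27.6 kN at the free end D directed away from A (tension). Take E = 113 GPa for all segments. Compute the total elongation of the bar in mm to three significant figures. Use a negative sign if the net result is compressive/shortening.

0.618 mm

Internal axial forces (sectioning from the free end, tension +): N_CD = 27.6 kN, N_BC = 30.79 kN, N_AB = 14.79 kN.
A_AB = 2352 mm².
A_BC = 466.6 mm².
A_CD = 350.4 mm².
δ_AB = 14790·442/(2352·113000) = 0.02459 mm
δ_BC = 30790·151/(466.6·113000) = 0.08819 mm
δ_CD = 27600·725/(350.4·113000) = 0.5054 mm
δ = Σδ_i = 0.6182 mm.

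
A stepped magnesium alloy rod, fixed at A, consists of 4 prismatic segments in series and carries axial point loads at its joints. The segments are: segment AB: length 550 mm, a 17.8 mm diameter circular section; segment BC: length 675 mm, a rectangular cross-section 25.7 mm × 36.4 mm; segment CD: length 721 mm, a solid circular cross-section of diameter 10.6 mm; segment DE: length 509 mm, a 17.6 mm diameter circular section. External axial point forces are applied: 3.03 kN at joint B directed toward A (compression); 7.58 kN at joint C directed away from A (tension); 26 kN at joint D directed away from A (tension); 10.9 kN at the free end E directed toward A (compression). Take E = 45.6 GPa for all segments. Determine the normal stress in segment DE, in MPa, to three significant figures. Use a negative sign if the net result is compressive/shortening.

Internal axial forces (sectioning from the free end, tension +): N_DE = -10.9 kN, N_CD = 15.1 kN, N_BC = 22.68 kN, N_AB = 19.65 kN.
A_DE = 243.3 mm².
σ_DE = N_DE/A_DE = -10900/243.3 = -44.8 MPa.

-44.8 MPa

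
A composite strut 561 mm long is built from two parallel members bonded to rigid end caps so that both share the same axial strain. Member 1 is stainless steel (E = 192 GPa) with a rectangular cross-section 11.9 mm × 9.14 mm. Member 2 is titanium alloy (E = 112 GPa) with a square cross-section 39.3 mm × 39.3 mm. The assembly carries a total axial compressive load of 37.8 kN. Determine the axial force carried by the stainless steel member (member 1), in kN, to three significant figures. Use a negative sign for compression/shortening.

-4.07 kN

A_1 = 108.8 mm².
A_2 = 1544 mm².
Equal strain + equilibrium ⇒ each member carries load in proportion to AE: A₁E₁ = 20880000 N, A₂E₂ = 173000000 N, ΣAE = 193900000 N.
F₁ = P·A₁E₁/ΣAE = -37800·20880000/193900000 = -4072 N.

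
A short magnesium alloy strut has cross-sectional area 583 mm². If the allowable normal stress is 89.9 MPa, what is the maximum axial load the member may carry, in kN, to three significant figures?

52.4 kN

P_max = σ_allow · A = 89.9 · 583 = 52410 N = 52.41 kN.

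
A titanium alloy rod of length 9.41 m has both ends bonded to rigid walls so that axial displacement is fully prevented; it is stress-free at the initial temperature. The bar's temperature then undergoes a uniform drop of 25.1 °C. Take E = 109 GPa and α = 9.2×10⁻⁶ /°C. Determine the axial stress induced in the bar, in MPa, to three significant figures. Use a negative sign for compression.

Free thermal expansion αLΔT = 9.2e-6 · 9410 · -25.1 = -2.173 mm.
The walls impose strain ε = −(-2.173)/9410 = 2.3092e-04; σ = Eε = 109000 · 2.3092e-04 = 25.17 MPa.

25.2 MPa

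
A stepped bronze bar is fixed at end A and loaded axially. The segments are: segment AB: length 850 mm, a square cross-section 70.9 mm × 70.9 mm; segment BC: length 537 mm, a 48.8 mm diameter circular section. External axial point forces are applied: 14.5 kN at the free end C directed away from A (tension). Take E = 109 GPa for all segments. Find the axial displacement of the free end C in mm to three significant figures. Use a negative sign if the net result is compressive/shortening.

0.0607 mm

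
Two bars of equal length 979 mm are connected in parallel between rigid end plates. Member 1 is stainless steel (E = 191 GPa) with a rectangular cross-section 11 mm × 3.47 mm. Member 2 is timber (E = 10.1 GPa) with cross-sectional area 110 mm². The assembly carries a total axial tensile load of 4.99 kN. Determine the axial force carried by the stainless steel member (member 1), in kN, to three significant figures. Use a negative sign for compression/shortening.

4.33 kN

A_1 = 38.17 mm².
Equal strain + equilibrium ⇒ each member carries load in proportion to AE: A₁E₁ = 7290000 N, A₂E₂ = 1111000 N, ΣAE = 8401000 N.
F₁ = P·A₁E₁/ΣAE = 4990·7290000/8401000 = 4330 N.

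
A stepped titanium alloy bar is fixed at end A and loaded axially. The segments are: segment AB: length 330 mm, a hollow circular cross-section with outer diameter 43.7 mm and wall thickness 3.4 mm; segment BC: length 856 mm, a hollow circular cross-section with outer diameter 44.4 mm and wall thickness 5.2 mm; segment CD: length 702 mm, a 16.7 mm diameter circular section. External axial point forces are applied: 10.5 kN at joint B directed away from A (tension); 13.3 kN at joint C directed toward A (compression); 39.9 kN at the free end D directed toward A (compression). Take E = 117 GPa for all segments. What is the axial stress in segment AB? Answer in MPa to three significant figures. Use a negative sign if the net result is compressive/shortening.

Internal axial forces (sectioning from the free end, tension +): N_CD = -39.9 kN, N_BC = -53.2 kN, N_AB = -42.7 kN.
A_AB = 430.5 mm².
σ_AB = N_AB/A_AB = -42700/430.5 = -99.2 MPa.

-99.2 MPa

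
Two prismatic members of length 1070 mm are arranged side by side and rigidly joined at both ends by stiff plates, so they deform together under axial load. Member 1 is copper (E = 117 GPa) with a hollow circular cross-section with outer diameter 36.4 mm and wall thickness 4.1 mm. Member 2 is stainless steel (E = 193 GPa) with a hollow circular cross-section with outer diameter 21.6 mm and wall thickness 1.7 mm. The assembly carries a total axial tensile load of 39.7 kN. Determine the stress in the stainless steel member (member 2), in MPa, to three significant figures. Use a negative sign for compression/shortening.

111 MPa

A_1 = 416 mm².
A_2 = 106.3 mm².
Equal strain + equilibrium ⇒ each member carries load in proportion to AE: A₁E₁ = 48680000 N, A₂E₂ = 20510000 N, ΣAE = 69190000 N.
σ₂ = P·E₂/ΣAE = 39700·193000/69190000 = 110.7 MPa.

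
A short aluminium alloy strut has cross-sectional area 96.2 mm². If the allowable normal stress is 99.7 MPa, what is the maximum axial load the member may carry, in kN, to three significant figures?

P_max = σ_allow · A = 99.7 · 96.2 = 9591 N = 9.591 kN.

9.59 kN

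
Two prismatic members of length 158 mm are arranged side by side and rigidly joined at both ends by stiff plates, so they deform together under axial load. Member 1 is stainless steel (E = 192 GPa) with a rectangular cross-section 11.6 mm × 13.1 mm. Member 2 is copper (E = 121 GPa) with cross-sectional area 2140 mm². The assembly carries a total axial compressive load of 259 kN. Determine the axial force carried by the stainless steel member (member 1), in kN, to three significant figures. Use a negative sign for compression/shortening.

A_1 = 152 mm².
Equal strain + equilibrium ⇒ each member carries load in proportion to AE: A₁E₁ = 29180000 N, A₂E₂ = 258900000 N, ΣAE = 288100000 N.
F₁ = P·A₁E₁/ΣAE = -259000·29180000/288100000 = -26230 N.

-26.2 kN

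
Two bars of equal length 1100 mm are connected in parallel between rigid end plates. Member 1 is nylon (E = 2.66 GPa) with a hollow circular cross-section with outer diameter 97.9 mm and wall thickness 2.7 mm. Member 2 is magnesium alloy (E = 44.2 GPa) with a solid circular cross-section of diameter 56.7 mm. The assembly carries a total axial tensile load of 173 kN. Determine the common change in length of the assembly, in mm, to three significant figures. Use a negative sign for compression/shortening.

1.67 mm

A_1 = 807.5 mm².
A_2 = 2525 mm².
Equal strain + equilibrium ⇒ each member carries load in proportion to AE: A₁E₁ = 2148000 N, A₂E₂ = 111600000 N, ΣAE = 113800000 N.
δ = PL/ΣAE = 173000·1100/113800000 = 1.673 mm.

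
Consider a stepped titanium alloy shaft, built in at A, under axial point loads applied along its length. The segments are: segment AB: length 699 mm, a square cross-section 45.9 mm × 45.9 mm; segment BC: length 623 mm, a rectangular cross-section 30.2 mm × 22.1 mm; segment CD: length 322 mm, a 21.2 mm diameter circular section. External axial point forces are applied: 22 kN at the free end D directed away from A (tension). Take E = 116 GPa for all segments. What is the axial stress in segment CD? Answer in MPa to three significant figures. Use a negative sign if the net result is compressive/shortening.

62.3 MPa

Internal axial forces (sectioning from the free end, tension +): N_CD = 22 kN, N_BC = 22 kN, N_AB = 22 kN.
A_CD = 353 mm².
σ_CD = N_CD/A_CD = 22000/353 = 62.32 MPa.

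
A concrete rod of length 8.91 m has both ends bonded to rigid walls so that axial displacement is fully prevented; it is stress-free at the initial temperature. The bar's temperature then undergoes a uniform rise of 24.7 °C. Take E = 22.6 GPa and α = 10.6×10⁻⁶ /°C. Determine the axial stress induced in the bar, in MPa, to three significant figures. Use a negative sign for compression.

Free thermal expansion αLΔT = 10.6e-6 · 8910 · 24.7 = 2.333 mm.
The walls impose strain ε = −(2.333)/8910 = -2.6182e-04; σ = Eε = 22600 · -2.6182e-04 = -5.917 MPa.

-5.92 MPa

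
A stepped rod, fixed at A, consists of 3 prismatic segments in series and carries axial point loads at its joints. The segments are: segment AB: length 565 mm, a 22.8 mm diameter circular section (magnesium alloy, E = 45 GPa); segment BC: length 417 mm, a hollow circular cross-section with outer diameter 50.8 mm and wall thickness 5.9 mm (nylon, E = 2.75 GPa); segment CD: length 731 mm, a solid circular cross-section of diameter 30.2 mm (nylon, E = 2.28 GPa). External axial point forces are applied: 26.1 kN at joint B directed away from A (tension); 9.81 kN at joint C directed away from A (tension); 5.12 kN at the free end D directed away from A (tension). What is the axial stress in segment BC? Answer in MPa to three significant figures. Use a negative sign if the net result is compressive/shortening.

Internal axial forces (sectioning from the free end, tension +): N_CD = 5.12 kN, N_BC = 14.93 kN, N_AB = 41.03 kN.
A_BC = 832.2 mm².
σ_BC = N_BC/A_BC = 14930/832.2 = 17.94 MPa.

17.9 MPa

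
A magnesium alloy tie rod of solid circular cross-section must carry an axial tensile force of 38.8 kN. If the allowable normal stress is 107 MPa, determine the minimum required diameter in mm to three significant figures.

Required area A ≥ P/σ_allow = 38800/107 = 362.6 mm².
For a solid circular section, d ≥ √(4A/π) = 21.49 mm.

21.5 mm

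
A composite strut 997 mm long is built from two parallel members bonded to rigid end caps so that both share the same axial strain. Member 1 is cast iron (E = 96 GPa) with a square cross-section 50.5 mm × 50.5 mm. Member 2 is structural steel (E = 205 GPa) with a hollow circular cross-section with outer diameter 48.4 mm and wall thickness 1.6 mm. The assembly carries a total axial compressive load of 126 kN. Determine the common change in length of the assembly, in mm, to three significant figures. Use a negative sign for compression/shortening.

-0.429 mm

A_1 = 2550 mm².
A_2 = 235.2 mm².
Equal strain + equilibrium ⇒ each member carries load in proportion to AE: A₁E₁ = 244800000 N, A₂E₂ = 48220000 N, ΣAE = 293000000 N.
δ = PL/ΣAE = -126000·997/293000000 = -0.4287 mm.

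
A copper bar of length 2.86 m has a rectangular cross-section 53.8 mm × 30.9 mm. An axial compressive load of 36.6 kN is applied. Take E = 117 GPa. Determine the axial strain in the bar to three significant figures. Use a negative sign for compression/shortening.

-1.88e-04

A = 1662 mm².
σ = N/A = -22.02 MPa; ε = σ/E = -22.02/117000 = -1.882e-04.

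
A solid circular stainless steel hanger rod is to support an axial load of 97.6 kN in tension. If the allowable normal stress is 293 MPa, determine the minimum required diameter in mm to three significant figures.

20.6 mm

Required area A ≥ P/σ_allow = 97600/293 = 333.1 mm².
For a solid circular section, d ≥ √(4A/π) = 20.59 mm.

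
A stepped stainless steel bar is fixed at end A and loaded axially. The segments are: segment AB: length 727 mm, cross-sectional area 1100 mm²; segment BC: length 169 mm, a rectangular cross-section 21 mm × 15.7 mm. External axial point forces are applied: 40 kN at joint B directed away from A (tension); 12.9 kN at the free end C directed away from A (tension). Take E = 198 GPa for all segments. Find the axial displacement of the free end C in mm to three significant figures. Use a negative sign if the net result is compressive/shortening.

Internal axial forces (sectioning from the free end, tension +): N_BC = 12.9 kN, N_AB = 52.9 kN.
A_BC = 329.7 mm².
δ_AB = 52900·727/(1100·198000) = 0.1766 mm
δ_BC = 12900·169/(329.7·198000) = 0.0334 mm
δ = Σδ_i = 0.21 mm.

0.210 mm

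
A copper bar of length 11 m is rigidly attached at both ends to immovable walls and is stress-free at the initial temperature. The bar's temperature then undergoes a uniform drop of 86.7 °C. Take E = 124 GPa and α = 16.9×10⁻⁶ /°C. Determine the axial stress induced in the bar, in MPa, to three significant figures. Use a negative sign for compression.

182 MPa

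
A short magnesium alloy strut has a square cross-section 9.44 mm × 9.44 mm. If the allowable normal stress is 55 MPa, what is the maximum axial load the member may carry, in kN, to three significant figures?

A = 89.11 mm².
P_max = σ_allow · A = 55 · 89.11 = 4901 N = 4.901 kN.

4.90 kN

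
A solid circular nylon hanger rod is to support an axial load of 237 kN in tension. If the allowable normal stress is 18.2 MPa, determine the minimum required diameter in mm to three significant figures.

129 mm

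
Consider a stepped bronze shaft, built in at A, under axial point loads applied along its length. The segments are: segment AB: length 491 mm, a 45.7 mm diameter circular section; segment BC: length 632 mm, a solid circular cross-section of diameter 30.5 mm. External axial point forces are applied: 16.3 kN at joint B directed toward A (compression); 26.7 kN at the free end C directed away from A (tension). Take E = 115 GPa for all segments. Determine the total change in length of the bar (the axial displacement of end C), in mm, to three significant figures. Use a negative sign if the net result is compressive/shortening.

Internal axial forces (sectioning from the free end, tension +): N_BC = 26.7 kN, N_AB = 10.4 kN.
A_AB = 1640 mm².
A_BC = 730.6 mm².
δ_AB = 10400·491/(1640·115000) = 0.02707 mm
δ_BC = 26700·632/(730.6·115000) = 0.2008 mm
δ = Σδ_i = 0.2279 mm.

0.228 mm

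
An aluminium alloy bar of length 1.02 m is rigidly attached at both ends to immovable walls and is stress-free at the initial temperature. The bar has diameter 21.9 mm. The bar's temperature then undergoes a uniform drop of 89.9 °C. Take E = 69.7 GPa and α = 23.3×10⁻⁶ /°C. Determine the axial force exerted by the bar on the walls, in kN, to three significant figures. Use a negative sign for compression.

Free thermal expansion αLΔT = 23.3e-6 · 1020 · -89.9 = -2.137 mm.
The walls impose strain ε = −(-2.137)/1020 = 2.0947e-03; σ = Eε = 69700 · 2.0947e-03 = 146 MPa.
Wall reaction R = σ·A = 146·376.7 = 55000 N = 55 kN.

55.0 kN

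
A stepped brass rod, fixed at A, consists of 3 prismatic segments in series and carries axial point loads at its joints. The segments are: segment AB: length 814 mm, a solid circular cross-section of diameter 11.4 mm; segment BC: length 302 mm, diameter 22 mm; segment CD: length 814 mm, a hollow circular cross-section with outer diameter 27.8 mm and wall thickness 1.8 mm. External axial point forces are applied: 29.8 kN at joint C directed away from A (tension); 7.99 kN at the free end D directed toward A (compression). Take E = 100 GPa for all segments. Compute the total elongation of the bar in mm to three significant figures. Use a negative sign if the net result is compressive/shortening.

Internal axial forces (sectioning from the free end, tension +): N_CD = -7.99 kN, N_BC = 21.81 kN, N_AB = 21.81 kN.
A_AB = 102.1 mm².
A_BC = 380.1 mm².
A_CD = 147 mm².
δ_AB = 21810·814/(102.1·100000) = 1.739 mm
δ_BC = 21810·302/(380.1·100000) = 0.1733 mm
δ_CD = -7990·814/(147·100000) = -0.4424 mm
δ = Σδ_i = 1.47 mm.

1.47 mm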